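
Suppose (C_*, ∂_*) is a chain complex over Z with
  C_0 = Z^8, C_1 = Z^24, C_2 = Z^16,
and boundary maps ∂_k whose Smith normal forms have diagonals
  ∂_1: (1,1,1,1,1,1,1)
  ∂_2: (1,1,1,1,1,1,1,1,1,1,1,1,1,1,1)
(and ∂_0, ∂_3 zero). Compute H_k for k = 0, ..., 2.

H_0 ≅ Z,  H_1 ≅ Z^2,  H_2 ≅ Z.

H_0: b_0 = 8 − 0 − 7 = 1; torsion from ∂_1 factors > 1: none. So H_0 ≅ Z.
H_1: b_1 = 24 − 7 − 15 = 2; torsion from ∂_2 factors > 1: none. So H_1 ≅ Z^2.
H_2: b_2 = 16 − 15 − 0 = 1; torsion from ∂_3 factors > 1: none. So H_2 ≅ Z.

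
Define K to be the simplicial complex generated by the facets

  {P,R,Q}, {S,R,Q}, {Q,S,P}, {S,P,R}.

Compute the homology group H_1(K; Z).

Fix the vertex order P < Q < R < S and write every simplex with vertices in increasing order. Then dim K = 2 and the simplices of K are:

  0-simplices (4): P, Q, R, S
  1-simplices (6): PQ, PR, PS, QR, QS, RS
  2-simplices (4): PQR, PQS, PRS, QRS

so the chain groups are C_0 ≅ Z^4, C_1 ≅ Z^6, C_2 ≅ Z^4.

∂_1: C_1 → C_0 sends each edge [p,q] (with p < q) to q − p. For instance
  ∂RS = S − R.
As a 4×6 matrix over Z this has rank 3, with invariant factors (1,1,1).

The boundary map ∂_2: C_2 → C_1 sends each 2-simplex [p,q,r] to [q,r] − [p,r] + [p,q]. For instance
  ∂PQS = QS − PS + PQ,
  ∂QRS = RS − QS + QR.
The 6×4 boundary matrix has rank 3 and Smith normal form diag(1,1,1).

From H_k ≅ ker(∂_k) / im(∂_{k+1}) we obtain:

  H_1: rank ker ∂_1 − rank ∂_2 = (6 − 3) − 3 = 0, and the invariant factors of ∂_2 are all 1, so H_1 = 0.

H_1 ≅ 0.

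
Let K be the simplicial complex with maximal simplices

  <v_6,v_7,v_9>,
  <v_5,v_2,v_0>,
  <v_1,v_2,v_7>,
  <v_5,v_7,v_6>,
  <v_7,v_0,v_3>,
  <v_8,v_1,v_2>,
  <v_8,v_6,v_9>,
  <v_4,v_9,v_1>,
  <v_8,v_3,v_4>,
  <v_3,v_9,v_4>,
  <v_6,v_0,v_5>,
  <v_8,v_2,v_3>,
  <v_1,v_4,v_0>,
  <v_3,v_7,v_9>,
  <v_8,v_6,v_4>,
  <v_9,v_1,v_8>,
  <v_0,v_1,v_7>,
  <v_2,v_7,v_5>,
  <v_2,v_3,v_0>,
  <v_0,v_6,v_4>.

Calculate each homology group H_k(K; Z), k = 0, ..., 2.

Take the total order v_0 < v_1 < v_2 < v_3 < v_4 < v_5 < v_6 < v_7 < v_8 < v_9 on the vertex set. Then K (dimension 2) consists of the simplices:

  0-simplices (10): [v_0], [v_1], [v_2], [v_3], [v_4], [v_5], [v_6], [v_7], [v_8], [v_9]
  1-simplices (30): (30 of them)
  2-simplices (20): (20 of them)

giving chain groups C_0 ≅ Z^10, C_1 ≅ Z^30, C_2 ≅ Z^20.

The boundary map ∂_1: C_1 → C_0 maps an edge to its endpoints' difference, ∂[p,q] = q − p. For instance
  ∂[v_5,v_6] = [v_6] − [v_5].
This gives a 10×30 integer matrix of rank 9; reducing to Smith normal form yields diagonal entries (1,1,1,1,1,1,1,1,1).

The boundary map ∂_2: C_2 → C_1 acts by ∂[p,q,r] = [q,r] − [p,r] + [p,q]. For instance
  ∂[v_0,v_2,v_5] = [v_2,v_5] − [v_0,v_5] + [v_0,v_2],
  ∂[v_5,v_6,v_7] = [v_6,v_7] − [v_5,v_7] + [v_5,v_6].
The 30×20 boundary matrix has rank 20 and Smith normal form diag(1,1,1,1,1,1,1,1,1,1,1,1,1,1,1,1,1,1,1,2).

Computing H_k = (kernel of ∂_k) / (image of ∂_{k+1}):

  H_0: rank C_0 − rank ∂_1 = 10 − 9 = 1, and the invariant factors of ∂_1 are all 1, so H_0 ≅ Z.
  H_1: rank ker ∂_1 − rank ∂_2 = (30 − 9) − 20 = 1, and ∂_2 has invariant factor 2 > 1, so H_1 ≅ Z ⊕ Z/2.
  H_2: rank ker ∂_2 − rank ∂_3 = (20 − 20) − 0 = 0, and there is no ∂_3, so H_2 ≅ 0.

As a check, the Euler characteristic is 10 − 30 + 20 = 0, which agrees with 1 − 1 + 0 = 0.

H_0 ≅ Z,  H_1 ≅ Z ⊕ Z/2,  H_2 = 0.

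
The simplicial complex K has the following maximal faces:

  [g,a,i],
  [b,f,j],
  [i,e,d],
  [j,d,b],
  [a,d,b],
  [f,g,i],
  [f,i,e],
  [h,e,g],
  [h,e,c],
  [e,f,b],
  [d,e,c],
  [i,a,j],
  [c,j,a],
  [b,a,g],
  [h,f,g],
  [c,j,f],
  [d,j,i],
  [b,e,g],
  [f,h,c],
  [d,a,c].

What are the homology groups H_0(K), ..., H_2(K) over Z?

H_0 ≅ Z,  H_1 ≅ Z ⊕ Z_2,  H_2 = 0.

Fix the vertex order a < b < c < d < e < f < g < h < i < j and write every simplex with vertices in increasing order. Then dim K = 2 and the simplices of K are:

  0-simplices (10): a, b, c, d, e, f, g, h, i, j
  1-simplices (30): ab, ac, ad, ag, ai, aj, bd, be, bf, bg, bj, cd, ce, cf, ch, cj, de, di, dj, ef, eg, eh, ei, fg, fh, fi, fj, gh, gi, ij
  2-simplices (20): abd, abg, acd, acj, agi, aij, bdj, bef, beg, bfj, cde, ceh, cfh, cfj, dei, dij, efi, egh, fgh, fgi

giving chain groups C_0 ≅ Z^10, C_1 ≅ Z^30, C_2 ≅ Z^20.

Boundary ∂_1: C_1 → C_0 is given by ∂[p,q] = [q] − [p]. For instance
  ∂bd = d − b.
The resulting 10×30 matrix has rank 9, and its Smith normal form has invariant factors (1,1,1,1,1,1,1,1,1).

The boundary map ∂_2: C_2 → C_1 acts by ∂[p,q,r] = [q,r] − [p,r] + [p,q]. For instance
  ∂dij = ij − dj + di,
  ∂bdj = dj − bj + bd.
As a 30×20 matrix over Z this has rank 20, with invariant factors (1,1,1,1,1,1,1,1,1,1,1,1,1,1,1,1,1,1,1,2).

Now H_k = ker ∂_k / im ∂_{k+1}, so:

  H_0: rank C_0 − rank ∂_1 = 10 − 9 = 1, and the invariant factors of ∂_1 are all 1, so H_0 = Z.
  H_1: rank ker ∂_1 − rank ∂_2 = (30 − 9) − 20 = 1, and ∂_2 has invariant factor 2 > 1, so H_1 = Z ⊕ Z_2.
  H_2: rank ker ∂_2 − rank ∂_3 = (20 − 20) − 0 = 0, and there is no ∂_3, so H_2 = 0.

(K is a triangulation of the Klein bottle.)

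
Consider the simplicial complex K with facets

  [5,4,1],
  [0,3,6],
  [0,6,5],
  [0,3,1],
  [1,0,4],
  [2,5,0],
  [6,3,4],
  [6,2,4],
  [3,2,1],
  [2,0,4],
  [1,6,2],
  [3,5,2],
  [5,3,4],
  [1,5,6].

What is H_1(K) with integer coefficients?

We work with the vertex ordering 0 < 1 < 2 < 3 < 4 < 5 < 6. The simplices of K, each written with vertices in increasing order, are:

  0-simplices (7): [0], [1], [2], [3], [4], [5], [6]
  1-simplices (21): [0,1], [0,2], [0,3], [0,4], [0,5], [0,6], [1,2], [1,3], [1,4], [1,5], [1,6], [2,3], [2,4], [2,5], [2,6], [3,4], [3,5], [3,6], [4,5], [4,6], [5,6]
  2-simplices (14): [0,1,3], [0,1,4], [0,2,4], [0,2,5], [0,3,6], [0,5,6], [1,2,3], [1,2,6], [1,4,5], [1,5,6], [2,3,5], [2,4,6], [3,4,5], [3,4,6]

giving chain groups C_0 ≅ Z^7, C_1 ≅ Z^21, C_2 ≅ Z^14.

∂_1: C_1 → C_0 is given by ∂[p,q] = [q] − [p].
This gives a 7×21 integer matrix of rank 6; reducing to Smith normal form yields diagonal entries (1,1,1,1,1,1).

The boundary map ∂_2: C_2 → C_1 acts by ∂[p,q,r] = [q,r] − [p,r] + [p,q]. For instance
  ∂[0,2,4] = [2,4] − [0,4] + [0,2],
  ∂[0,1,3] = [1,3] − [0,3] + [0,1].
The resulting 21×14 matrix has rank 13, and its Smith normal form has invariant factors (1,1,1,1,1,1,1,1,1,1,1,1,1).

Reading off H_k = ker ∂_k / im ∂_{k+1}:

  H_1: rank ker ∂_1 − rank ∂_2 = (21 − 6) − 13 = 2, and the invariant factors of ∂_2 are all 1, so H_1 ≅ Z^2.

H_1 = Z^2.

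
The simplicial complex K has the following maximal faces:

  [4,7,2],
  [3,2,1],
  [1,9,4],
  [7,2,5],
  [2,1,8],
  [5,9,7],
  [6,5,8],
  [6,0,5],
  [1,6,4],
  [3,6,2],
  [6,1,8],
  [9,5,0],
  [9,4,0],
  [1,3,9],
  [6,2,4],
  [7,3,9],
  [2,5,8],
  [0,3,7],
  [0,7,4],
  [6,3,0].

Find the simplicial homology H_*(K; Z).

Take the total order 0 < 1 < 2 < 3 < 4 < 5 < 6 < 7 < 8 < 9 on the vertex set. Then K (dimension 2) consists of the simplices:

  0-simplices (10): [0], [1], [2], [3], [4], [5], [6], [7], [8], [9]
  1-simplices (30): (30 of them)
  2-simplices (20): (20 of them)

so the chain groups are C_0 ≅ Z^10, C_1 ≅ Z^30, C_2 ≅ Z^20.

The boundary map ∂_1: C_1 → C_0 sends each edge [p,q] (with p < q) to q − p. For instance
  ∂[3,9] = [9] − [3].
The 10×30 boundary matrix has rank 9 and Smith normal form diag(1,1,1,1,1,1,1,1,1).

∂_2: C_2 → C_1 sends each 2-simplex [p,q,r] to [q,r] − [p,r] + [p,q]. For instance
  ∂[1,6,8] = [6,8] − [1,8] + [1,6],
  ∂[2,3,6] = [3,6] − [2,6] + [2,3].
The 30×20 boundary matrix has rank 20 and Smith normal form diag(1,1,1,1,1,1,1,1,1,1,1,1,1,1,1,1,1,1,1,2).

Now H_k = ker ∂_k / im ∂_{k+1}, so:

  H_0: rank C_0 − rank ∂_1 = 10 − 9 = 1, and the invariant factors of ∂_1 are all 1, so H_0 ≅ Z.
  H_1: rank ker ∂_1 − rank ∂_2 = (30 − 9) − 20 = 1, and ∂_2 has invariant factor 2 > 1, so H_1 ≅ Z ⊕ Z_2.
  H_2: rank ker ∂_2 − rank ∂_3 = (20 − 20) − 0 = 0, and there is no ∂_3, so H_2 ≅ 0.

As a check, the Euler characteristic is 10 − 30 + 20 = 0, which agrees with 1 − 1 + 0 = 0.

H_0 ≅ Z,  H_1 ≅ Z ⊕ Z_2,  H_2 = 0.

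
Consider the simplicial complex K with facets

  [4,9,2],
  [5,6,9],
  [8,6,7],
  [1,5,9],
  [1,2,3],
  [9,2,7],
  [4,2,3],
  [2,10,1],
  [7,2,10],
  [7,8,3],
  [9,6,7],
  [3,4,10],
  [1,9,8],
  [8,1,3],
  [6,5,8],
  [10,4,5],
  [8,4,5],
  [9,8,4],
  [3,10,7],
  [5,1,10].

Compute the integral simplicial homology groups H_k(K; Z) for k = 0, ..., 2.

H_0 ≅ Z,  H_1 ≅ Z ⊕ Z/2,  H_2 = 0.

K has 10 vertices, 30 edges, 20 triangles.
rank ∂_0 = 0, rank ∂_1 = 9 ⇒ b_0 = 10 − 0 − 9 = 1; all invariant factors of ∂_1 are 1 so no torsion. So H_0 ≅ Z.
rank ∂_1 = 9, rank ∂_2 = 20 ⇒ b_1 = 30 − 9 − 20 = 1; ∂_2 has invariant factor(s) [2] giving torsion. So H_1 ≅ Z ⊕ Z/2.
rank ∂_2 = 20, rank ∂_3 = 0 ⇒ b_2 = 20 − 20 − 0 = 0. So H_2 ≅ 0.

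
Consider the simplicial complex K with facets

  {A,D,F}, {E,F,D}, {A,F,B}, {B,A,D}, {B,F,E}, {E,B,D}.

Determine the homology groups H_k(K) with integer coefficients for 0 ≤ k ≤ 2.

H_0 = Z,  H_1 = 0,  H_2 = Z.

Order the vertices as A < B < D < E < F. Listing each simplex with vertices in this order, K has dimension 2 with simplices:

  0-simplices (5): A, B, D, E, F
  1-simplices (9): AB, AD, AF, BD, BE, BF, DE, DF, EF
  2-simplices (6): ABD, ABF, ADF, BDE, BEF, DEF

giving chain groups C_0 ≅ Z^5, C_1 ≅ Z^9, C_2 ≅ Z^6.

The boundary map ∂_1: C_1 → C_0 is given by ∂[p,q] = [q] − [p].
The 5×9 boundary matrix has rank 4 and Smith normal form diag(1,1,1,1).

Boundary ∂_2: C_2 → C_1 acts by ∂[p,q,r] = [q,r] − [p,r] + [p,q]. For instance
  ∂BDE = DE − BE + BD,
  ∂ADF = DF − AF + AD.
The resulting 9×6 matrix has rank 5, and its Smith normal form has invariant factors (1,1,1,1,1).

From H_k ≅ ker(∂_k) / im(∂_{k+1}) we obtain:

  H_0: rank C_0 − rank ∂_1 = 5 − 4 = 1, and the invariant factors of ∂_1 are all 1, so H_0 ≅ Z.
  H_1: rank ker ∂_1 − rank ∂_2 = (9 − 4) − 5 = 0, and the invariant factors of ∂_2 are all 1, so H_1 ≅ 0.
  H_2: rank ker ∂_2 − rank ∂_3 = (6 − 5) − 0 = 1, and there is no ∂_3, so H_2 ≅ Z.

As a check, the Euler characteristic is 5 − 9 + 6 = 2, which agrees with 1 − 0 + 1 = 2.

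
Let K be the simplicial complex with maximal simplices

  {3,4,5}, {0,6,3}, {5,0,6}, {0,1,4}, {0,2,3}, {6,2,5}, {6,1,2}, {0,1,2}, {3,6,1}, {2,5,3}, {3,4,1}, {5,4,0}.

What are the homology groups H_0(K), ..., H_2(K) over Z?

Fix the vertex order 0 < 1 < 2 < 3 < 4 < 5 < 6 and write every simplex with vertices in increasing order. Then dim K = 2 and the simplices of K are:

  0-simplices (7): [0], [1], [2], [3], [4], [5], [6]
  1-simplices (18): [0,1], [0,2], [0,3], [0,4], [0,5], [0,6], [1,2], [1,3], [1,4], [1,6], [2,3], [2,5], [2,6], [3,4], [3,5], [3,6], [4,5], [5,6]
  2-simplices (12): [0,1,2], [0,1,4], [0,2,3], [0,3,6], [0,4,5], [0,5,6], [1,2,6], [1,3,4], [1,3,6], [2,3,5], [2,5,6], [3,4,5]

so the chain groups are C_0 ≅ Z^7, C_1 ≅ Z^18, C_2 ≅ Z^12.

Boundary ∂_1: C_1 → C_0 is given by ∂[p,q] = [q] − [p].
This gives a 7×18 integer matrix of rank 6; reducing to Smith normal form yields diagonal entries (1,1,1,1,1,1).

Boundary ∂_2: C_2 → C_1 sends each 2-simplex [p,q,r] to [q,r] − [p,r] + [p,q]. For instance
  ∂[0,4,5] = [4,5] − [0,5] + [0,4],
  ∂[2,3,5] = [3,5] − [2,5] + [2,3].
The 18×12 boundary matrix has rank 12 and Smith normal form diag(1,1,1,1,1,1,1,1,1,1,1,2).

From H_k ≅ ker(∂_k) / im(∂_{k+1}) we obtain:

  H_0: rank C_0 − rank ∂_1 = 7 − 6 = 1, and the invariant factors of ∂_1 are all 1, so H_0 ≅ Z.
  H_1: rank ker ∂_1 − rank ∂_2 = (18 − 6) − 12 = 0, and ∂_2 has invariant factor 2 > 1, so H_1 ≅ Z_2.
  H_2: rank ker ∂_2 − rank ∂_3 = (12 − 12) − 0 = 0, and there is no ∂_3, so H_2 ≅ 0.

H_0 ≅ Z,  H_1 ≅ Z_2,  H_2 = 0.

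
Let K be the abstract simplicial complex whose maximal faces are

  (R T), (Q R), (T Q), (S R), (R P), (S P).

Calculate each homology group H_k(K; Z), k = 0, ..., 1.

Take the total order P < Q < R < S < T on the vertex set. Then K (dimension 1) consists of the simplices:

  0-simplices (5): P, Q, R, S, T
  1-simplices (6): PR, PS, QR, QT, RS, RT

giving chain groups C_0 ≅ Z^5, C_1 ≅ Z^6.

∂_1: C_1 → C_0 maps an edge to its endpoints' difference, ∂[p,q] = q − p. For instance
  ∂QR = R − Q.
The 5×6 boundary matrix has rank 4 and Smith normal form diag(1,1,1,1).

Now H_k = ker ∂_k / im ∂_{k+1}, so:

  H_0: rank C_0 − rank ∂_1 = 5 − 4 = 1, and the invariant factors of ∂_1 are all 1, so H_0 = Z.
  H_1: rank ker ∂_1 − rank ∂_2 = (6 − 4) − 0 = 2, and there is no ∂_2, so H_1 = Z^2.

(K is a triangulation of a wedge of 2 circles.)

H_0 = Z,  H_1 = Z^2.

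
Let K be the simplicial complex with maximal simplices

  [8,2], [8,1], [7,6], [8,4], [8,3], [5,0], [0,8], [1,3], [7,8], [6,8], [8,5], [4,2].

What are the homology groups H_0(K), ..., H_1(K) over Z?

K has 9 vertices, 12 edges.
rank ∂_0 = 0, rank ∂_1 = 8 ⇒ b_0 = 9 − 0 − 8 = 1; all invariant factors of ∂_1 are 1 so no torsion. So H_0 = Z.
rank ∂_1 = 8, rank ∂_2 = 0 ⇒ b_1 = 12 − 8 − 0 = 4. So H_1 = Z^4.

H_0 ≅ Z,  H_1 ≅ Z^4.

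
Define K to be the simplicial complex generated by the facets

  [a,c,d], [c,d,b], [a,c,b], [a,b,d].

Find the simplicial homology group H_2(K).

Order the vertices as a < b < c < d. Listing each simplex with vertices in this order, K has dimension 2 with simplices:

  0-simplices (4): a, b, c, d
  1-simplices (6): ab, ac, ad, bc, bd, cd
  2-simplices (4): abc, abd, acd, bcd

Hence C_0 ≅ Z^4, C_1 ≅ Z^6, C_2 ≅ Z^4.

∂_1: C_1 → C_0 maps an edge to its endpoints' difference, ∂[p,q] = q − p. For instance
  ∂ad = d − a.
As a 4×6 matrix over Z this has rank 3, with invariant factors (1,1,1).

∂_2: C_2 → C_1 sends each 2-simplex [p,q,r] to [q,r] − [p,r] + [p,q]. For instance
  ∂bcd = cd − bd + bc,
  ∂abc = bc − ac + ab.
The resulting 6×4 matrix has rank 3, and its Smith normal form has invariant factors (1,1,1).

From H_k ≅ ker(∂_k) / im(∂_{k+1}) we obtain:

  H_2: rank ker ∂_2 − rank ∂_3 = (4 − 3) − 0 = 1, and there is no ∂_3, so H_2 = Z.

H_2 = Z.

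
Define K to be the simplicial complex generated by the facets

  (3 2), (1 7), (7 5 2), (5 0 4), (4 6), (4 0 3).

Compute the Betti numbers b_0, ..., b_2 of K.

Take the total order 0 < 1 < 2 < 3 < 4 < 5 < 6 < 7 on the vertex set. Then K (dimension 2) consists of the simplices:

  0-simplices (8): [0], [1], [2], [3], [4], [5], [6], [7]
  1-simplices (11): [0,3], [0,4], [0,5], [1,7], [2,3], [2,5], [2,7], [3,4], [4,5], [4,6], [5,7]
  2-simplices (3): [0,3,4], [0,4,5], [2,5,7]

so the chain groups are C_0 ≅ Z^8, C_1 ≅ Z^11, C_2 ≅ Z^3.

The boundary map ∂_1: C_1 → C_0 is given by ∂[p,q] = [q] − [p].
This gives a 8×11 integer matrix of rank 7; reducing to Smith normal form yields diagonal entries (1,1,1,1,1,1,1).

The boundary map ∂_2: C_2 → C_1 sends each 2-simplex [p,q,r] to [q,r] − [p,r] + [p,q]. For instance
  ∂[2,5,7] = [5,7] − [2,7] + [2,5],
  ∂[0,4,5] = [4,5] − [0,5] + [0,4].
The 11×3 boundary matrix has rank 3 and Smith normal form diag(1,1,1).

Computing H_k = (kernel of ∂_k) / (image of ∂_{k+1}):

  H_0: rank C_0 − rank ∂_1 = 8 − 7 = 1, and the invariant factors of ∂_1 are all 1, so H_0 = Z.
  H_1: rank ker ∂_1 − rank ∂_2 = (11 − 7) − 3 = 1, and the invariant factors of ∂_2 are all 1, so H_1 = Z.
  H_2: rank ker ∂_2 − rank ∂_3 = (3 − 3) − 0 = 0, and there is no ∂_3, so H_2 = 0.

Hence the Betti numbers are b_0 = 1, b_1 = 1, b_2 = 0.

b_0 = 1, b_1 = 1, b_2 = 0.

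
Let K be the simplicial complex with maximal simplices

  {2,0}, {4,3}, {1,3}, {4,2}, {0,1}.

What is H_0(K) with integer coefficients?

H_0 ≅ Z.

Take the total order 0 < 1 < 2 < 3 < 4 on the vertex set. Then K (dimension 1) consists of the simplices:

  0-simplices (5): [0], [1], [2], [3], [4]
  1-simplices (5): [0,1], [0,2], [1,3], [2,4], [3,4]

so the chain groups are C_0 ≅ Z^5, C_1 ≅ Z^5.

Boundary ∂_1: C_1 → C_0 maps an edge to its endpoints' difference, ∂[p,q] = q − p. For instance
  ∂[3,4] = [4] − [3].
As a 5×5 matrix over Z this has rank 4, with invariant factors (1,1,1,1).

From H_k ≅ ker(∂_k) / im(∂_{k+1}) we obtain:

  H_0: rank C_0 − rank ∂_1 = 5 − 4 = 1, and the invariant factors of ∂_1 are all 1, so H_0 = Z.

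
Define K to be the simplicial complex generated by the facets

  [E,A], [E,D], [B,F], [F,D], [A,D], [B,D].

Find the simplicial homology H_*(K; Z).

Take the total order A < B < D < E < F on the vertex set. Then K (dimension 1) consists of the simplices:

  0-simplices (5): A, B, D, E, F
  1-simplices (6): AD, AE, BD, BF, DE, DF

Hence C_0 ≅ Z^5, C_1 ≅ Z^6.

∂_1: C_1 → C_0 sends each edge [p,q] (with p < q) to q − p.
The 5×6 boundary matrix has rank 4 and Smith normal form diag(1,1,1,1).

Reading off H_k = ker ∂_k / im ∂_{k+1}:

  H_0: rank C_0 − rank ∂_1 = 5 − 4 = 1, and the invariant factors of ∂_1 are all 1, so H_0 = Z.
  H_1: rank ker ∂_1 − rank ∂_2 = (6 − 4) − 0 = 2, and there is no ∂_2, so H_1 = Z^2.

(K is a triangulation of a wedge of 2 circles.)

H_0 ≅ Z,  H_1 ≅ Z^2.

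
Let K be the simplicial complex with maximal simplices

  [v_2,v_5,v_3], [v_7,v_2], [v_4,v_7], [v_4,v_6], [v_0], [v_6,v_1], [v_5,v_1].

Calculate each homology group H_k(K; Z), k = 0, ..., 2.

We work with the vertex ordering v_0 < v_1 < v_2 < v_3 < v_4 < v_5 < v_6 < v_7. The simplices of K, each written with vertices in increasing order, are:

  0-simplices (8): [v_0], [v_1], [v_2], [v_3], [v_4], [v_5], [v_6], [v_7]
  1-simplices (8): [v_1,v_5], [v_1,v_6], [v_2,v_3], [v_2,v_5], [v_2,v_7], [v_3,v_5], [v_4,v_6], [v_4,v_7]
  2-simplices (1): [v_2,v_3,v_5]

so the chain groups are C_0 ≅ Z^8, C_1 ≅ Z^8, C_2 ≅ Z^1.

∂_1: C_1 → C_0 sends each edge [p,q] (with p < q) to q − p.
As a 8×8 matrix over Z this has rank 6, with invariant factors (1,1,1,1,1,1).

Boundary ∂_2: C_2 → C_1 acts by ∂[p,q,r] = [q,r] − [p,r] + [p,q]. For instance
  ∂[v_2,v_3,v_5] = [v_3,v_5] − [v_2,v_5] + [v_2,v_3].
This gives a 8×1 integer matrix of rank 1; reducing to Smith normal form yields diagonal entries (1).

From H_k ≅ ker(∂_k) / im(∂_{k+1}) we obtain:

  H_0: rank C_0 − rank ∂_1 = 8 − 6 = 2, and the invariant factors of ∂_1 are all 1, so H_0 = Z^2.
  H_1: rank ker ∂_1 − rank ∂_2 = (8 − 6) − 1 = 1, and the invariant factors of ∂_2 are all 1, so H_1 = Z.
  H_2: rank ker ∂_2 − rank ∂_3 = (1 − 1) − 0 = 0, and there is no ∂_3, so H_2 = 0.

As a check, the Euler characteristic is 8 − 8 + 1 = 1, which agrees with 2 − 1 + 0 = 1.

H_0 ≅ Z^2,  H_1 ≅ Z,  H_2 = 0.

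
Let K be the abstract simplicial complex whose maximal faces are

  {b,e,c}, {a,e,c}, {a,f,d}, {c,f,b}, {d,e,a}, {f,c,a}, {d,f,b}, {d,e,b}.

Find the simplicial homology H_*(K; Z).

Take the total order a < b < c < d < e < f on the vertex set. Then K (dimension 2) consists of the simplices:

  0-simplices (6): a, b, c, d, e, f
  1-simplices (12): ac, ad, ae, af, bc, bd, be, bf, ce, cf, de, df
  2-simplices (8): ace, acf, ade, adf, bce, bcf, bde, bdf

Hence C_0 ≅ Z^6, C_1 ≅ Z^12, C_2 ≅ Z^8.

The boundary map ∂_1: C_1 → C_0 sends each edge [p,q] (with p < q) to q − p.
The 6×12 boundary matrix has rank 5 and Smith normal form diag(1,1,1,1,1).

The boundary map ∂_2: C_2 → C_1 maps a triangle to the signed sum of its edges. For instance
  ∂bde = de − be + bd,
  ∂bdf = df − bf + bd.
As a 12×8 matrix over Z this has rank 7, with invariant factors (1,1,1,1,1,1,1).

From H_k ≅ ker(∂_k) / im(∂_{k+1}) we obtain:

  H_0: rank C_0 − rank ∂_1 = 6 − 5 = 1, and the invariant factors of ∂_1 are all 1, so H_0 = Z.
  H_1: rank ker ∂_1 − rank ∂_2 = (12 − 5) − 7 = 0, and the invariant factors of ∂_2 are all 1, so H_1 = 0.
  H_2: rank ker ∂_2 − rank ∂_3 = (8 − 7) − 0 = 1, and there is no ∂_3, so H_2 = Z.

As a check, the Euler characteristic is 6 − 12 + 8 = 2, which agrees with 1 − 0 + 1 = 2.

H_0 ≅ Z,  H_1 = 0,  H_2 ≅ Z.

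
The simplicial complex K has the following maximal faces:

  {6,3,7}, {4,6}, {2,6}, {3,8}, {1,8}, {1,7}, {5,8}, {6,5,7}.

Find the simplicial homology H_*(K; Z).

We work with the vertex ordering 1 < 2 < 3 < 4 < 5 < 6 < 7 < 8. The simplices of K, each written with vertices in increasing order, are:

  0-simplices (8): [1], [2], [3], [4], [5], [6], [7], [8]
  1-simplices (11): [1,7], [1,8], [2,6], [3,6], [3,7], [3,8], [4,6], [5,6], [5,7], [5,8], [6,7]
  2-simplices (2): [3,6,7], [5,6,7]

so the chain groups are C_0 ≅ Z^8, C_1 ≅ Z^11, C_2 ≅ Z^2.

Boundary ∂_1: C_1 → C_0 is given by ∂[p,q] = [q] − [p].
The 8×11 boundary matrix has rank 7 and Smith normal form diag(1,1,1,1,1,1,1).

The boundary map ∂_2: C_2 → C_1 acts by ∂[p,q,r] = [q,r] − [p,r] + [p,q]. For instance
  ∂[5,6,7] = [6,7] − [5,7] + [5,6],
  ∂[3,6,7] = [6,7] − [3,7] + [3,6].
The 11×2 boundary matrix has rank 2 and Smith normal form diag(1,1).

From H_k ≅ ker(∂_k) / im(∂_{k+1}) we obtain:

  H_0: rank C_0 − rank ∂_1 = 8 − 7 = 1, and the invariant factors of ∂_1 are all 1, so H_0 ≅ Z.
  H_1: rank ker ∂_1 − rank ∂_2 = (11 − 7) − 2 = 2, and the invariant factors of ∂_2 are all 1, so H_1 ≅ Z^2.
  H_2: rank ker ∂_2 − rank ∂_3 = (2 − 2) − 0 = 0, and there is no ∂_3, so H_2 ≅ 0.

H_0 ≅ Z,  H_1 ≅ Z^2,  H_2 = 0.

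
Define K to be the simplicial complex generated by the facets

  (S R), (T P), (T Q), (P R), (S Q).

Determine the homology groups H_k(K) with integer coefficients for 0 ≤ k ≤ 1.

We work with the vertex ordering P < Q < R < S < T. The simplices of K, each written with vertices in increasing order, are:

  0-simplices (5): P, Q, R, S, T
  1-simplices (5): PR, PT, QS, QT, RS

giving chain groups C_0 ≅ Z^5, C_1 ≅ Z^5.

The boundary map ∂_1: C_1 → C_0 maps an edge to its endpoints' difference, ∂[p,q] = q − p. For instance
  ∂PT = T − P.
This gives a 5×5 integer matrix of rank 4; reducing to Smith normal form yields diagonal entries (1,1,1,1).

Now H_k = ker ∂_k / im ∂_{k+1}, so:

  H_0: rank C_0 − rank ∂_1 = 5 − 4 = 1, and the invariant factors of ∂_1 are all 1, so H_0 ≅ Z.
  H_1: rank ker ∂_1 − rank ∂_2 = (5 − 4) − 0 = 1, and there is no ∂_2, so H_1 ≅ Z.

H_0 ≅ Z,  H_1 ≅ Z.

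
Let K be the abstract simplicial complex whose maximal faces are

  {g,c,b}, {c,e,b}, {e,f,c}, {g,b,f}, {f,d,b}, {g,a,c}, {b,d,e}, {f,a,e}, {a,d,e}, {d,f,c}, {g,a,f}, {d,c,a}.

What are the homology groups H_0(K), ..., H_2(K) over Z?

H_0 ≅ Z,  H_1 ≅ Z/2Z,  H_2 = 0.

Take the total order a < b < c < d < e < f < g on the vertex set. Then K (dimension 2) consists of the simplices:

  0-simplices (7): a, b, c, d, e, f, g
  1-simplices (18): ac, ad, ae, af, ag, bc, bd, be, bf, bg, cd, ce, cf, cg, de, df, ef, fg
  2-simplices (12): acd, acg, ade, aef, afg, bce, bcg, bde, bdf, bfg, cdf, cef

so the chain groups are C_0 ≅ Z^7, C_1 ≅ Z^18, C_2 ≅ Z^12.

∂_1: C_1 → C_0 maps an edge to its endpoints' difference, ∂[p,q] = q − p. For instance
  ∂bf = f − b.
As a 7×18 matrix over Z this has rank 6, with invariant factors (1,1,1,1,1,1).

∂_2: C_2 → C_1 acts by ∂[p,q,r] = [q,r] − [p,r] + [p,q]. For instance
  ∂aef = ef − af + ae,
  ∂bfg = fg − bg + bf.
The resulting 18×12 matrix has rank 12, and its Smith normal form has invariant factors (1,1,1,1,1,1,1,1,1,1,1,2).

Now H_k = ker ∂_k / im ∂_{k+1}, so:

  H_0: rank C_0 − rank ∂_1 = 7 − 6 = 1, and the invariant factors of ∂_1 are all 1, so H_0 ≅ Z.
  H_1: rank ker ∂_1 − rank ∂_2 = (18 − 6) − 12 = 0, and ∂_2 has invariant factor 2 > 1, so H_1 ≅ Z/2Z.
  H_2: rank ker ∂_2 − rank ∂_3 = (12 − 12) − 0 = 0, and there is no ∂_3, so H_2 ≅ 0.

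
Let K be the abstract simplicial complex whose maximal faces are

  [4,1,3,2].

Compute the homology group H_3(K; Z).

H_3 = 0.

Take the total order 1 < 2 < 3 < 4 on the vertex set. Then K (dimension 3) consists of the simplices:

  0-simplices (4): [1], [2], [3], [4]
  1-simplices (6): [1,2], [1,3], [1,4], [2,3], [2,4], [3,4]
  2-simplices (4): [1,2,3], [1,2,4], [1,3,4], [2,3,4]
  3-simplices (1): [1,2,3,4]

so the chain groups are C_0 ≅ Z^4, C_1 ≅ Z^6, C_2 ≅ Z^4, C_3 ≅ Z^1.

∂_1: C_1 → C_0 is given by ∂[p,q] = [q] − [p]. For instance
  ∂[2,3] = [3] − [2].
As a 4×6 matrix over Z this has rank 3, with invariant factors (1,1,1).

The boundary map ∂_2: C_2 → C_1 acts by ∂[p,q,r] = [q,r] − [p,r] + [p,q]. For instance
  ∂[1,2,4] = [2,4] − [1,4] + [1,2],
  ∂[1,3,4] = [3,4] − [1,4] + [1,3].
This gives a 6×4 integer matrix of rank 3; reducing to Smith normal form yields diagonal entries (1,1,1).

∂_3: C_3 → C_2 sends each 3-simplex σ to the alternating sum Σ_i (−1)^i (σ with its i-th vertex removed). For instance
  ∂[1,2,3,4] = [2,3,4] − [1,3,4] + [1,2,4] − [1,2,3].
The resulting 4×1 matrix has rank 1, and its Smith normal form has invariant factors (1).

Computing H_k = (kernel of ∂_k) / (image of ∂_{k+1}):

  H_3: rank ker ∂_3 − rank ∂_4 = (1 − 1) − 0 = 0, and there is no ∂_4, so H_3 = 0.

(K is a triangulation of the 3-simplex.)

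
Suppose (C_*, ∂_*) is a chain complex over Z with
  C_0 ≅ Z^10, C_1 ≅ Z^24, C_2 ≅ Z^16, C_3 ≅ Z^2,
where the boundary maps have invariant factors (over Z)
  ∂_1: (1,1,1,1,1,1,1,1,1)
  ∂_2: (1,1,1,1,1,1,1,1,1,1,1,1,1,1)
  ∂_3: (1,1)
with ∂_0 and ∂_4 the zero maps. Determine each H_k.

H_0: b_0 = 10 − 0 − 9 = 1; torsion from ∂_1 factors > 1: none. So H_0 = Z.
H_1: b_1 = 24 − 9 − 14 = 1; torsion from ∂_2 factors > 1: none. So H_1 = Z.
H_2: b_2 = 16 − 14 − 2 = 0; torsion from ∂_3 factors > 1: none. So H_2 = 0.
H_3: b_3 = 2 − 2 − 0 = 0; torsion from ∂_4 factors > 1: none. So H_3 = 0.

H_0 = Z,  H_1 = Z,  H_2 = 0,  H_3 = 0.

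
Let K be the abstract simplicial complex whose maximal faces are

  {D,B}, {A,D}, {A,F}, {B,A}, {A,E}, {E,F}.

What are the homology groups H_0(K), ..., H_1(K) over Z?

H_0 ≅ Z,  H_1 ≅ Z^2.

Fix the vertex order A < B < D < E < F and write every simplex with vertices in increasing order. Then dim K = 1 and the simplices of K are:

  0-simplices (5): A, B, D, E, F
  1-simplices (6): AB, AD, AE, AF, BD, EF

giving chain groups C_0 ≅ Z^5, C_1 ≅ Z^6.

Boundary ∂_1: C_1 → C_0 maps an edge to its endpoints' difference, ∂[p,q] = q − p. For instance
  ∂AD = D − A.
The resulting 5×6 matrix has rank 4, and its Smith normal form has invariant factors (1,1,1,1).

Computing H_k = (kernel of ∂_k) / (image of ∂_{k+1}):

  H_0: rank C_0 − rank ∂_1 = 5 − 4 = 1, and the invariant factors of ∂_1 are all 1, so H_0 ≅ Z.
  H_1: rank ker ∂_1 − rank ∂_2 = (6 − 4) − 0 = 2, and there is no ∂_2, so H_1 ≅ Z^2.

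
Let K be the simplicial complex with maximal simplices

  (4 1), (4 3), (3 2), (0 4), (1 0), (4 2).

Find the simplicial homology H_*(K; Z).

K has 5 vertices, 6 edges.
rank ∂_0 = 0, rank ∂_1 = 4 ⇒ b_0 = 5 − 0 − 4 = 1; all invariant factors of ∂_1 are 1 so no torsion. So H_0 = Z.
rank ∂_1 = 4, rank ∂_2 = 0 ⇒ b_1 = 6 − 4 − 0 = 2. So H_1 = Z^2.

H_0 = Z,  H_1 = Z^2.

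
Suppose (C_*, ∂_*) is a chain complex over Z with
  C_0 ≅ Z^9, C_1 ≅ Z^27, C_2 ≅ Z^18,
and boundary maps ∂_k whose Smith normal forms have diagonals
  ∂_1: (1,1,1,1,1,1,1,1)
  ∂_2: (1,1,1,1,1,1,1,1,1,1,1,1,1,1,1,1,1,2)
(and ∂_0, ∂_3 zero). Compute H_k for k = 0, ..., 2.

H_0 = Z,  H_1 = Z ⊕ Z/2Z,  H_2 = 0.

H_0: b_0 = 9 − 0 − 8 = 1; torsion from ∂_1 factors > 1: none. So H_0 = Z.
H_1: b_1 = 27 − 8 − 18 = 1; torsion from ∂_2 factors > 1: [2]. So H_1 = Z ⊕ Z/2Z.
H_2: b_2 = 18 − 18 − 0 = 0; torsion from ∂_3 factors > 1: none. So H_2 = 0.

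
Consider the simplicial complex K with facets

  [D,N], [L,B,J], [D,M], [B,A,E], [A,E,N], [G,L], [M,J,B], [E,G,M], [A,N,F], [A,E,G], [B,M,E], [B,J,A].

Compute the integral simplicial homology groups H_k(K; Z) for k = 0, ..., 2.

Order the vertices as A < B < D < E < F < G < J < L < M < N. Listing each simplex with vertices in this order, K has dimension 2 with simplices:

  0-simplices (10): A, B, D, E, F, G, J, L, M, N
  1-simplices (20): AB, AE, AF, AG, AJ, AN, BE, BJ, BL, BM, DM, DN, EG, EM, EN, FN, GL, GM, JL, JM
  2-simplices (9): ABE, ABJ, AEG, AEN, AFN, BEM, BJL, BJM, EGM

giving chain groups C_0 ≅ Z^10, C_1 ≅ Z^20, C_2 ≅ Z^9.

Boundary ∂_1: C_1 → C_0 is given by ∂[p,q] = [q] − [p].
The 10×20 boundary matrix has rank 9 and Smith normal form diag(1,1,1,1,1,1,1,1,1).

Boundary ∂_2: C_2 → C_1 sends each 2-simplex [p,q,r] to [q,r] − [p,r] + [p,q]. For instance
  ∂BJM = JM − BM + BJ,
  ∂BEM = EM − BM + BE.
This gives a 20×9 integer matrix of rank 9; reducing to Smith normal form yields diagonal entries (1,1,1,1,1,1,1,1,1).

Reading off H_k = ker ∂_k / im ∂_{k+1}:

  H_0: rank C_0 − rank ∂_1 = 10 − 9 = 1, and the invariant factors of ∂_1 are all 1, so H_0 ≅ Z.
  H_1: rank ker ∂_1 − rank ∂_2 = (20 − 9) − 9 = 2, and the invariant factors of ∂_2 are all 1, so H_1 ≅ Z^2.
  H_2: rank ker ∂_2 − rank ∂_3 = (9 − 9) − 0 = 0, and there is no ∂_3, so H_2 ≅ 0.

H_0 = Z,  H_1 = Z^2,  H_2 = 0.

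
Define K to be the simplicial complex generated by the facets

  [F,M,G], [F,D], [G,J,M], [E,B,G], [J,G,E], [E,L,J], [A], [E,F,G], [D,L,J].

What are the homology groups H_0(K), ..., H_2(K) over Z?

We work with the vertex ordering A < B < D < E < F < G < J < L < M. The simplices of K, each written with vertices in increasing order, are:

  0-simplices (9): A, B, D, E, F, G, J, L, M
  1-simplices (15): BE, BG, DF, DJ, DL, EF, EG, EJ, EL, FG, FM, GJ, GM, JL, JM
  2-simplices (7): BEG, DJL, EFG, EGJ, EJL, FGM, GJM

giving chain groups C_0 ≅ Z^9, C_1 ≅ Z^15, C_2 ≅ Z^7.

Boundary ∂_1: C_1 → C_0 is given by ∂[p,q] = [q] − [p]. For instance
  ∂GJ = J − G.
As a 9×15 matrix over Z this has rank 7, with invariant factors (1,1,1,1,1,1,1).

The boundary map ∂_2: C_2 → C_1 acts by ∂[p,q,r] = [q,r] − [p,r] + [p,q]. For instance
  ∂EGJ = GJ − EJ + EG,
  ∂GJM = JM − GM + GJ.
As a 15×7 matrix over Z this has rank 7, with invariant factors (1,1,1,1,1,1,1).

Now H_k = ker ∂_k / im ∂_{k+1}, so:

  H_0: rank C_0 − rank ∂_1 = 9 − 7 = 2, and the invariant factors of ∂_1 are all 1, so H_0 ≅ Z^2.
  H_1: rank ker ∂_1 − rank ∂_2 = (15 − 7) − 7 = 1, and the invariant factors of ∂_2 are all 1, so H_1 ≅ Z.
  H_2: rank ker ∂_2 − rank ∂_3 = (7 − 7) − 0 = 0, and there is no ∂_3, so H_2 ≅ 0.

H_0 ≅ Z^2,  H_1 ≅ Z,  H_2 = 0.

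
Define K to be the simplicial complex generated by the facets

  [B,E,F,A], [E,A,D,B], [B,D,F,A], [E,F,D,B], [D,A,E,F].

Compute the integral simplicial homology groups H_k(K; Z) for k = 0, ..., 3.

Take the total order A < B < D < E < F on the vertex set. Then K (dimension 3) consists of the simplices:

  0-simplices (5): A, B, D, E, F
  1-simplices (10): AB, AD, AE, AF, BD, BE, BF, DE, DF, EF
  2-simplices (10): ABD, ABE, ABF, ADE, ADF, AEF, BDE, BDF, BEF, DEF
  3-simplices (5): ABDE, ABDF, ABEF, ADEF, BDEF

so the chain groups are C_0 ≅ Z^5, C_1 ≅ Z^10, C_2 ≅ Z^10, C_3 ≅ Z^5.

∂_1: C_1 → C_0 is given by ∂[p,q] = [q] − [p]. For instance
  ∂BF = F − B.
The resulting 5×10 matrix has rank 4, and its Smith normal form has invariant factors (1,1,1,1).

∂_2: C_2 → C_1 acts by ∂[p,q,r] = [q,r] − [p,r] + [p,q]. For instance
  ∂BDE = DE − BE + BD,
  ∂AEF = EF − AF + AE.
As a 10×10 matrix over Z this has rank 6, with invariant factors (1,1,1,1,1,1).

Boundary ∂_3: C_3 → C_2 sends each 3-simplex σ to the alternating sum Σ_i (−1)^i (σ with its i-th vertex removed). For instance
  ∂BDEF = DEF − BEF + BDF − BDE,
  ∂ABEF = BEF − AEF + ABF − ABE.
The resulting 10×5 matrix has rank 4, and its Smith normal form has invariant factors (1,1,1,1).

Now H_k = ker ∂_k / im ∂_{k+1}, so:

  H_0: rank C_0 − rank ∂_1 = 5 − 4 = 1, and the invariant factors of ∂_1 are all 1, so H_0 = Z.
  H_1: rank ker ∂_1 − rank ∂_2 = (10 − 4) − 6 = 0, and the invariant factors of ∂_2 are all 1, so H_1 = 0.
  H_2: rank ker ∂_2 − rank ∂_3 = (10 − 6) − 4 = 0, and the invariant factors of ∂_3 are all 1, so H_2 = 0.
  H_3: rank ker ∂_3 − rank ∂_4 = (5 − 4) − 0 = 1, and there is no ∂_4, so H_3 = Z.

H_0 ≅ Z,  H_1 = 0,  H_2 = 0,  H_3 ≅ Z.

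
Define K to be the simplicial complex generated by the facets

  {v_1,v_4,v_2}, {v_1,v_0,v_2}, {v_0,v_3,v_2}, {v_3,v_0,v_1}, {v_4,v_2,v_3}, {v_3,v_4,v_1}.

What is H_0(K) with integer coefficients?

Fix the vertex order v_0 < v_1 < v_2 < v_3 < v_4 and write every simplex with vertices in increasing order. Then dim K = 2 and the simplices of K are:

  0-simplices (5): [v_0], [v_1], [v_2], [v_3], [v_4]
  1-simplices (9): [v_0,v_1], [v_0,v_2], [v_0,v_3], [v_1,v_2], [v_1,v_3], [v_1,v_4], [v_2,v_3], [v_2,v_4], [v_3,v_4]
  2-simplices (6): [v_0,v_1,v_2], [v_0,v_1,v_3], [v_0,v_2,v_3], [v_1,v_2,v_4], [v_1,v_3,v_4], [v_2,v_3,v_4]

Hence C_0 ≅ Z^5, C_1 ≅ Z^9, C_2 ≅ Z^6.

The boundary map ∂_1: C_1 → C_0 maps an edge to its endpoints' difference, ∂[p,q] = q − p. For instance
  ∂[v_0,v_2] = [v_2] − [v_0].
This gives a 5×9 integer matrix of rank 4; reducing to Smith normal form yields diagonal entries (1,1,1,1).

Boundary ∂_2: C_2 → C_1 sends each 2-simplex [p,q,r] to [q,r] − [p,r] + [p,q]. For instance
  ∂[v_0,v_1,v_2] = [v_1,v_2] − [v_0,v_2] + [v_0,v_1],
  ∂[v_0,v_2,v_3] = [v_2,v_3] − [v_0,v_3] + [v_0,v_2].
This gives a 9×6 integer matrix of rank 5; reducing to Smith normal form yields diagonal entries (1,1,1,1,1).

Computing H_k = (kernel of ∂_k) / (image of ∂_{k+1}):

  H_0: rank C_0 − rank ∂_1 = 5 − 4 = 1, and the invariant factors of ∂_1 are all 1, so H_0 ≅ Z.

H_0 = Z.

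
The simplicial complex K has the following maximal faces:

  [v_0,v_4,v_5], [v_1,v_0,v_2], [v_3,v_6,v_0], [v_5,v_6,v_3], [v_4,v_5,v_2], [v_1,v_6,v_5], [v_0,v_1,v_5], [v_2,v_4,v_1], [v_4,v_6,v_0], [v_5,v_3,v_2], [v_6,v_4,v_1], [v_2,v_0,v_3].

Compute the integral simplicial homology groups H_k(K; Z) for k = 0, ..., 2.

Order the vertices as v_0 < v_1 < v_2 < v_3 < v_4 < v_5 < v_6. Listing each simplex with vertices in this order, K has dimension 2 with simplices:

  0-simplices (7): [v_0], [v_1], [v_2], [v_3], [v_4], [v_5], [v_6]
  1-simplices (18): (18 of them)
  2-simplices (12): (12 of them)

so the chain groups are C_0 ≅ Z^7, C_1 ≅ Z^18, C_2 ≅ Z^12.

The boundary map ∂_1: C_1 → C_0 maps an edge to its endpoints' difference, ∂[p,q] = q − p.
The resulting 7×18 matrix has rank 6, and its Smith normal form has invariant factors (1,1,1,1,1,1).

∂_2: C_2 → C_1 sends each 2-simplex [p,q,r] to [q,r] − [p,r] + [p,q]. For instance
  ∂[v_0,v_4,v_6] = [v_4,v_6] − [v_0,v_6] + [v_0,v_4],
  ∂[v_0,v_4,v_5] = [v_4,v_5] − [v_0,v_5] + [v_0,v_4].
The 18×12 boundary matrix has rank 12 and Smith normal form diag(1,1,1,1,1,1,1,1,1,1,1,2).

Computing H_k = (kernel of ∂_k) / (image of ∂_{k+1}):

  H_0: rank C_0 − rank ∂_1 = 7 − 6 = 1, and the invariant factors of ∂_1 are all 1, so H_0 = Z.
  H_1: rank ker ∂_1 − rank ∂_2 = (18 − 6) − 12 = 0, and ∂_2 has invariant factor 2 > 1, so H_1 = Z/2Z.
  H_2: rank ker ∂_2 − rank ∂_3 = (12 − 12) − 0 = 0, and there is no ∂_3, so H_2 = 0.

H_0 = Z,  H_1 = Z/2Z,  H_2 = 0.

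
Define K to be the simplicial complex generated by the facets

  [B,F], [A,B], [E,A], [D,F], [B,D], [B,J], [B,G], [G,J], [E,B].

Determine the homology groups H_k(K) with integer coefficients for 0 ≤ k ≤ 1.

H_0 ≅ Z,  H_1 ≅ Z^3.

Order the vertices as A < B < D < E < F < G < J. Listing each simplex with vertices in this order, K has dimension 1 with simplices:

  0-simplices (7): A, B, D, E, F, G, J
  1-simplices (9): AB, AE, BD, BE, BF, BG, BJ, DF, GJ

Hence C_0 ≅ Z^7, C_1 ≅ Z^9.

Boundary ∂_1: C_1 → C_0 sends each edge [p,q] (with p < q) to q − p. For instance
  ∂BF = F − B.
The resulting 7×9 matrix has rank 6, and its Smith normal form has invariant factors (1,1,1,1,1,1).

Reading off H_k = ker ∂_k / im ∂_{k+1}:

  H_0: rank C_0 − rank ∂_1 = 7 − 6 = 1, and the invariant factors of ∂_1 are all 1, so H_0 = Z.
  H_1: rank ker ∂_1 − rank ∂_2 = (9 − 6) − 0 = 3, and there is no ∂_2, so H_1 = Z^3.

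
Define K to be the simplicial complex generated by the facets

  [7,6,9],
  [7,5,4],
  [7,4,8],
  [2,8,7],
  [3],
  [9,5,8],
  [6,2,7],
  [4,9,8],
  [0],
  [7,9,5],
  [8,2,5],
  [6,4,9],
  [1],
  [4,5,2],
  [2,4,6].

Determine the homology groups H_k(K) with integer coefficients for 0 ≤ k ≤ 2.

H_0 ≅ Z^4,  H_1 ≅ Z/2Z,  H_2 = 0.

Take the total order 0 < 1 < 2 < 3 < 4 < 5 < 6 < 7 < 8 < 9 on the vertex set. Then K (dimension 2) consists of the simplices:

  0-simplices (10): [0], [1], [2], [3], [4], [5], [6], [7], [8], [9]
  1-simplices (18): [2,4], [2,5], [2,6], [2,7], [2,8], [4,5], [4,6], [4,7], [4,8], [4,9], [5,7], [5,8], [5,9], [6,7], [6,9], [7,8], [7,9], [8,9]
  2-simplices (12): [2,4,5], [2,4,6], [2,5,8], [2,6,7], [2,7,8], [4,5,7], [4,6,9], [4,7,8], [4,8,9], [5,7,9], [5,8,9], [6,7,9]

so the chain groups are C_0 ≅ Z^10, C_1 ≅ Z^18, C_2 ≅ Z^12.

Boundary ∂_1: C_1 → C_0 maps an edge to its endpoints' difference, ∂[p,q] = q − p. For instance
  ∂[5,8] = [8] − [5].
This gives a 10×18 integer matrix of rank 6; reducing to Smith normal form yields diagonal entries (1,1,1,1,1,1).

The boundary map ∂_2: C_2 → C_1 acts by ∂[p,q,r] = [q,r] − [p,r] + [p,q]. For instance
  ∂[2,4,6] = [4,6] − [2,6] + [2,4],
  ∂[2,5,8] = [5,8] − [2,8] + [2,5].
As a 18×12 matrix over Z this has rank 12, with invariant factors (1,1,1,1,1,1,1,1,1,1,1,2).

Computing H_k = (kernel of ∂_k) / (image of ∂_{k+1}):

  H_0: rank C_0 − rank ∂_1 = 10 − 6 = 4, and the invariant factors of ∂_1 are all 1, so H_0 = Z^4.
  H_1: rank ker ∂_1 − rank ∂_2 = (18 − 6) − 12 = 0, and ∂_2 has invariant factor 2 > 1, so H_1 = Z/2Z.
  H_2: rank ker ∂_2 − rank ∂_3 = (12 − 12) − 0 = 0, and there is no ∂_3, so H_2 = 0.

(K is a triangulation of the disjoint union of the real projective plane RP^2 and a set of 3 points.)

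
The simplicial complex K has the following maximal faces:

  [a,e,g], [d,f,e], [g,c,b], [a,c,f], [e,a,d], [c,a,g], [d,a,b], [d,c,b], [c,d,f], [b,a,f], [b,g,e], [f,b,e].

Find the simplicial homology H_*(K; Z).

H_0 ≅ Z,  H_1 ≅ Z/2,  H_2 = 0.

We work with the vertex ordering a < b < c < d < e < f < g. The simplices of K, each written with vertices in increasing order, are:

  0-simplices (7): a, b, c, d, e, f, g
  1-simplices (18): ab, ac, ad, ae, af, ag, bc, bd, be, bf, bg, cd, cf, cg, de, df, ef, eg
  2-simplices (12): abd, abf, acf, acg, ade, aeg, bcd, bcg, bef, beg, cdf, def

so the chain groups are C_0 ≅ Z^7, C_1 ≅ Z^18, C_2 ≅ Z^12.

The boundary map ∂_1: C_1 → C_0 maps an edge to its endpoints' difference, ∂[p,q] = q − p. For instance
  ∂bc = c − b.
The 7×18 boundary matrix has rank 6 and Smith normal form diag(1,1,1,1,1,1).

∂_2: C_2 → C_1 acts by ∂[p,q,r] = [q,r] − [p,r] + [p,q]. For instance
  ∂bef = ef − bf + be,
  ∂abd = bd − ad + ab.
This gives a 18×12 integer matrix of rank 12; reducing to Smith normal form yields diagonal entries (1,1,1,1,1,1,1,1,1,1,1,2).

Reading off H_k = ker ∂_k / im ∂_{k+1}:

  H_0: rank C_0 − rank ∂_1 = 7 − 6 = 1, and the invariant factors of ∂_1 are all 1, so H_0 = Z.
  H_1: rank ker ∂_1 − rank ∂_2 = (18 − 6) − 12 = 0, and ∂_2 has invariant factor 2 > 1, so H_1 = Z/2.
  H_2: rank ker ∂_2 − rank ∂_3 = (12 − 12) − 0 = 0, and there is no ∂_3, so H_2 = 0.

As a check, the Euler characteristic is 7 − 18 + 12 = 1, which agrees with 1 − 0 + 0 = 1.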